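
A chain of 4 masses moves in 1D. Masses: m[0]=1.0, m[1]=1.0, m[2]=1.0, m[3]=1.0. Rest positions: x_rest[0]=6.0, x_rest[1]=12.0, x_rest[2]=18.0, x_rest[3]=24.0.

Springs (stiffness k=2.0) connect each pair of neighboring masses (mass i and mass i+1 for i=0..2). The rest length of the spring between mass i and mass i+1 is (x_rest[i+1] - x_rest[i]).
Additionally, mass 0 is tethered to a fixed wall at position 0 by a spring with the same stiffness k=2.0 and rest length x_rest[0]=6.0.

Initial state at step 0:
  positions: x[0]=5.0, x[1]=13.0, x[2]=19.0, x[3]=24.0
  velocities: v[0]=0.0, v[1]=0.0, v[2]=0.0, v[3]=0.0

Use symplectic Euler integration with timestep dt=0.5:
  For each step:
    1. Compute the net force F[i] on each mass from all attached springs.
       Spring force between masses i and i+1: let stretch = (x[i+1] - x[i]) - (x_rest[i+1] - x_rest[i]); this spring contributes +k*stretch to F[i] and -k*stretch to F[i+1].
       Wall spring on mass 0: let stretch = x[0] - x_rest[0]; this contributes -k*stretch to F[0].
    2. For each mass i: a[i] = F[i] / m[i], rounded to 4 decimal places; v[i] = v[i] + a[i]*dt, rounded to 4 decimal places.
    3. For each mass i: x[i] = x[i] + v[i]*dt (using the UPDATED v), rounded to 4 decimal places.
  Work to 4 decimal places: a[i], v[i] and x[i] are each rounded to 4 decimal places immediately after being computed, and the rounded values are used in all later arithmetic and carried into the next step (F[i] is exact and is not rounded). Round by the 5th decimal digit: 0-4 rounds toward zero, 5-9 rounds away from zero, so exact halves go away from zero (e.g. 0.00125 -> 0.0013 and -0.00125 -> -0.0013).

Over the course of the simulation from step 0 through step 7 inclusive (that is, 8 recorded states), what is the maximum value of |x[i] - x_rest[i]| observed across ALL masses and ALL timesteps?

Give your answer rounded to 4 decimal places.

Step 0: x=[5.0000 13.0000 19.0000 24.0000] v=[0.0000 0.0000 0.0000 0.0000]
Step 1: x=[6.5000 12.0000 18.5000 24.5000] v=[3.0000 -2.0000 -1.0000 1.0000]
Step 2: x=[7.5000 11.5000 17.7500 25.0000] v=[2.0000 -1.0000 -1.5000 1.0000]
Step 3: x=[6.7500 12.1250 17.5000 24.8750] v=[-1.5000 1.2500 -0.5000 -0.2500]
Step 4: x=[5.3125 12.7500 18.2500 24.0625] v=[-2.8750 1.2500 1.5000 -1.6250]
Step 5: x=[4.9375 12.4063 19.1563 23.3438] v=[-0.7500 -0.6875 1.8125 -1.4375]
Step 6: x=[5.8282 11.7032 18.7813 23.5313] v=[1.7813 -1.4063 -0.7500 0.3750]
Step 7: x=[6.7423 11.6016 17.2423 24.3438] v=[1.8281 -0.2032 -3.0781 1.6250]
Max displacement = 1.5000

Answer: 1.5000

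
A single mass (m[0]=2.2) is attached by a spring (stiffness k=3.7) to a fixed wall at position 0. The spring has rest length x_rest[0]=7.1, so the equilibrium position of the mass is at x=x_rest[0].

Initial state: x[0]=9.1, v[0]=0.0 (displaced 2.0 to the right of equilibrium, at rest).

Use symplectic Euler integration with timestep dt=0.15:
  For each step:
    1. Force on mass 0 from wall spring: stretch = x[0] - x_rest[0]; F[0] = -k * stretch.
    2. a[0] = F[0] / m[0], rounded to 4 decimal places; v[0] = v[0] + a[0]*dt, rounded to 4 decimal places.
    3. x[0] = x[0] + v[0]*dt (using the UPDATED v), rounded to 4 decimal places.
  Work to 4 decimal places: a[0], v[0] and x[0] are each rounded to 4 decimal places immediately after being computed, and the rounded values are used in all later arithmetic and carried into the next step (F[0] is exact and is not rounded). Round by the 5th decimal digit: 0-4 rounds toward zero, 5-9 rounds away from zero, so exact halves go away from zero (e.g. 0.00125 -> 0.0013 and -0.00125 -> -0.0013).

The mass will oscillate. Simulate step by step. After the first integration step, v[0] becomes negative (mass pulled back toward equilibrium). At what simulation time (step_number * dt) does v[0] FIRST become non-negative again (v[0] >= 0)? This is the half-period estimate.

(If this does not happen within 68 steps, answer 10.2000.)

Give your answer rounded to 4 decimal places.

Answer: 2.5500

Derivation:
Step 0: x=[9.1000] v=[0.0000]
Step 1: x=[9.0243] v=[-0.5045]
Step 2: x=[8.8758] v=[-0.9899]
Step 3: x=[8.6601] v=[-1.4379]
Step 4: x=[8.3854] v=[-1.8315]
Step 5: x=[8.0620] v=[-2.1558]
Step 6: x=[7.7022] v=[-2.3985]
Step 7: x=[7.3196] v=[-2.5504]
Step 8: x=[6.9287] v=[-2.6058]
Step 9: x=[6.5443] v=[-2.5626]
Step 10: x=[6.1809] v=[-2.4224]
Step 11: x=[5.8523] v=[-2.1905]
Step 12: x=[5.5709] v=[-1.8757]
Step 13: x=[5.3474] v=[-1.4899]
Step 14: x=[5.1902] v=[-1.0478]
Step 15: x=[5.1053] v=[-0.5660]
Step 16: x=[5.0959] v=[-0.0628]
Step 17: x=[5.1623] v=[0.4428]
First v>=0 after going negative at step 17, time=2.5500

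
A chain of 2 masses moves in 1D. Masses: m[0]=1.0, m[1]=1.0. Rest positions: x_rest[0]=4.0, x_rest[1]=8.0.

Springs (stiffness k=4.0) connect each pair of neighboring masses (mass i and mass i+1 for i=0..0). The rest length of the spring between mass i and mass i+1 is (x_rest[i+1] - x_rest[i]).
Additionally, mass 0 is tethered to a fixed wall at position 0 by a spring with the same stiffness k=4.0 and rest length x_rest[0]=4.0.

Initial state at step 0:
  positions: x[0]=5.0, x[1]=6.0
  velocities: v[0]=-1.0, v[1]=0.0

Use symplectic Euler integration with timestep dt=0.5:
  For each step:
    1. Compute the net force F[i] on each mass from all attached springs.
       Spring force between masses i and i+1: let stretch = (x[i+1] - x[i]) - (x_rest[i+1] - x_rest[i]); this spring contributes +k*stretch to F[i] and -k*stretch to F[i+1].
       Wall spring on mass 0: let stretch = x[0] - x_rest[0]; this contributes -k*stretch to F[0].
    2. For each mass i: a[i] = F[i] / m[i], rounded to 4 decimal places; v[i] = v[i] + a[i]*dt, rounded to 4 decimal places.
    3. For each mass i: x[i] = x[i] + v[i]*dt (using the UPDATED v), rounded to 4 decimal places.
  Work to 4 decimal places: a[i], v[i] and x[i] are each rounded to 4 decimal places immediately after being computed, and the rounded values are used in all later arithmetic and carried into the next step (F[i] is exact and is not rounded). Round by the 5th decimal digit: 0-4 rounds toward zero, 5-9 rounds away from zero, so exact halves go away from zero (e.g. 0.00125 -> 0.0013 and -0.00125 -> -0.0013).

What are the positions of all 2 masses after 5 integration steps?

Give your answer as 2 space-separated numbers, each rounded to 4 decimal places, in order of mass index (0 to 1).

Answer: 3.0000 10.0000

Derivation:
Step 0: x=[5.0000 6.0000] v=[-1.0000 0.0000]
Step 1: x=[0.5000 9.0000] v=[-9.0000 6.0000]
Step 2: x=[4.0000 7.5000] v=[7.0000 -3.0000]
Step 3: x=[7.0000 6.5000] v=[6.0000 -2.0000]
Step 4: x=[2.5000 10.0000] v=[-9.0000 7.0000]
Step 5: x=[3.0000 10.0000] v=[1.0000 0.0000]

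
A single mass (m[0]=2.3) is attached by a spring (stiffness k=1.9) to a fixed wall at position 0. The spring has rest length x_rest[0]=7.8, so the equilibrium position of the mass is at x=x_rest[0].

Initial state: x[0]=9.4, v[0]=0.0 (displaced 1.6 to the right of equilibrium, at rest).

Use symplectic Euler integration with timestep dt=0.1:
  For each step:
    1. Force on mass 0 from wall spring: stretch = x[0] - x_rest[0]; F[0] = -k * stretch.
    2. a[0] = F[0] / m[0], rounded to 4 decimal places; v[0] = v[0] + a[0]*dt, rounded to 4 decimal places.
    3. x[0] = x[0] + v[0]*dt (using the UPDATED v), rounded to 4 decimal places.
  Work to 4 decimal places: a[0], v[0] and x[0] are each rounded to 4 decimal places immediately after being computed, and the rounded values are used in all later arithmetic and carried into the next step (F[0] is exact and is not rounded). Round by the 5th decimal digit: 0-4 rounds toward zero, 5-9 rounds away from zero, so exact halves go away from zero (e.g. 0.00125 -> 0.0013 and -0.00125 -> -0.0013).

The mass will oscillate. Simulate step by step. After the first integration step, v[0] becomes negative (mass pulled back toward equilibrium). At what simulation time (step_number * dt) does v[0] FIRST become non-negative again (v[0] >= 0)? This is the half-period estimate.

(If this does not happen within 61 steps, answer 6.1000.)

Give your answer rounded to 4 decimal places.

Step 0: x=[9.4000] v=[0.0000]
Step 1: x=[9.3868] v=[-0.1322]
Step 2: x=[9.3605] v=[-0.2633]
Step 3: x=[9.3213] v=[-0.3922]
Step 4: x=[9.2695] v=[-0.5179]
Step 5: x=[9.2056] v=[-0.6393]
Step 6: x=[9.1301] v=[-0.7554]
Step 7: x=[9.0436] v=[-0.8653]
Step 8: x=[8.9468] v=[-0.9680]
Step 9: x=[8.8405] v=[-1.0627]
Step 10: x=[8.7256] v=[-1.1487]
Step 11: x=[8.6031] v=[-1.2252]
Step 12: x=[8.4740] v=[-1.2915]
Step 13: x=[8.3393] v=[-1.3472]
Step 14: x=[8.2001] v=[-1.3918]
Step 15: x=[8.0576] v=[-1.4249]
Step 16: x=[7.9130] v=[-1.4462]
Step 17: x=[7.7675] v=[-1.4555]
Step 18: x=[7.6222] v=[-1.4528]
Step 19: x=[7.4784] v=[-1.4381]
Step 20: x=[7.3373] v=[-1.4115]
Step 21: x=[7.2000] v=[-1.3733]
Step 22: x=[7.0676] v=[-1.3237]
Step 23: x=[6.9413] v=[-1.2632]
Step 24: x=[6.8221] v=[-1.1923]
Step 25: x=[6.7110] v=[-1.1115]
Step 26: x=[6.6089] v=[-1.0215]
Step 27: x=[6.5166] v=[-0.9231]
Step 28: x=[6.4349] v=[-0.8171]
Step 29: x=[6.3645] v=[-0.7043]
Step 30: x=[6.3059] v=[-0.5857]
Step 31: x=[6.2597] v=[-0.4623]
Step 32: x=[6.2262] v=[-0.3351]
Step 33: x=[6.2057] v=[-0.2051]
Step 34: x=[6.1984] v=[-0.0734]
Step 35: x=[6.2043] v=[0.0589]
First v>=0 after going negative at step 35, time=3.5000

Answer: 3.5000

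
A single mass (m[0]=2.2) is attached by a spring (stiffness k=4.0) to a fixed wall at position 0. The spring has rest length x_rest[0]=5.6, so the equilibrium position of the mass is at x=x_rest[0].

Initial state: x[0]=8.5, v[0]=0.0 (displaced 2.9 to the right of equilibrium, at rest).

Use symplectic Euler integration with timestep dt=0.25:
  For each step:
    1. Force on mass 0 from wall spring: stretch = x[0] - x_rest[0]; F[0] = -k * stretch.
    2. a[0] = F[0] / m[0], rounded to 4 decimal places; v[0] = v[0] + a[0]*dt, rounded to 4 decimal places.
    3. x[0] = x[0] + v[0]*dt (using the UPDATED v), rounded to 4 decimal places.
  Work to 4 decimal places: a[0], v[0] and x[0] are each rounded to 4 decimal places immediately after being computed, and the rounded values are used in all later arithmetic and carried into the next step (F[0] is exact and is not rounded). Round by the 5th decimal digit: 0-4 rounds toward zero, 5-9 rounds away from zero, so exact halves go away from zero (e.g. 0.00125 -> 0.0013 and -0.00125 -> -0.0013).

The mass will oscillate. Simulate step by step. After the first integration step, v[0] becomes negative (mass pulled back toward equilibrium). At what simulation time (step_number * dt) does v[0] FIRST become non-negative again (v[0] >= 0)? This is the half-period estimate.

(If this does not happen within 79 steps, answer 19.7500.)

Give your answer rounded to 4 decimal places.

Answer: 2.5000

Derivation:
Step 0: x=[8.5000] v=[0.0000]
Step 1: x=[8.1705] v=[-1.3182]
Step 2: x=[7.5489] v=[-2.4866]
Step 3: x=[6.7058] v=[-3.3725]
Step 4: x=[5.7370] v=[-3.8751]
Step 5: x=[4.7527] v=[-3.9374]
Step 6: x=[3.8646] v=[-3.5523]
Step 7: x=[3.1737] v=[-2.7635]
Step 8: x=[2.7586] v=[-1.6606]
Step 9: x=[2.6663] v=[-0.3691]
Step 10: x=[2.9074] v=[0.9644]
First v>=0 after going negative at step 10, time=2.5000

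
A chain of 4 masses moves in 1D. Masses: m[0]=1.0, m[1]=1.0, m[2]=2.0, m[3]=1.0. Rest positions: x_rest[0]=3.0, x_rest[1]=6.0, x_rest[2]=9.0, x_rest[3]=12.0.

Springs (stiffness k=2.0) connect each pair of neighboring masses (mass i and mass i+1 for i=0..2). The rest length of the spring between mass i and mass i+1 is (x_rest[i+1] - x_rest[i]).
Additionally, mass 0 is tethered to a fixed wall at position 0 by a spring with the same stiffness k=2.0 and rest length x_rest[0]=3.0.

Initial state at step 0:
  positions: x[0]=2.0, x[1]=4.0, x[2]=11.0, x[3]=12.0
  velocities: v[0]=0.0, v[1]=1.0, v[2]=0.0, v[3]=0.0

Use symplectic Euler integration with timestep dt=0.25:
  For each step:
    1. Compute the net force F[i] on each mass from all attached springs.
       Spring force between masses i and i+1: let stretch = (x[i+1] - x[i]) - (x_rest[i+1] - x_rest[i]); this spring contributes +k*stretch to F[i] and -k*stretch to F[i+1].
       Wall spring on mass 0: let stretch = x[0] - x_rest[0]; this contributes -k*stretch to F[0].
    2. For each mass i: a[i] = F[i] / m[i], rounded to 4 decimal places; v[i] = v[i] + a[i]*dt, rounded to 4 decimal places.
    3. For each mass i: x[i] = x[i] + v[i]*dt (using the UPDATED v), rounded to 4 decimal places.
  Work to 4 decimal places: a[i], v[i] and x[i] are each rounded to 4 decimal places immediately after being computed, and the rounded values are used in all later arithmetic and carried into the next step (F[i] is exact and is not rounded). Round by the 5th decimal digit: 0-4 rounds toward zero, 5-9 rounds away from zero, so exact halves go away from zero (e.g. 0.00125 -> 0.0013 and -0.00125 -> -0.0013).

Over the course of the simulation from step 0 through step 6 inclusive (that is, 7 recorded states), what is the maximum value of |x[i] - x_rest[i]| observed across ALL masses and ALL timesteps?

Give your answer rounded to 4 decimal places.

Answer: 2.4676

Derivation:
Step 0: x=[2.0000 4.0000 11.0000 12.0000] v=[0.0000 1.0000 0.0000 0.0000]
Step 1: x=[2.0000 4.8750 10.6250 12.2500] v=[0.0000 3.5000 -1.5000 1.0000]
Step 2: x=[2.1094 6.1094 9.9922 12.6719] v=[0.4375 4.9375 -2.5313 1.6875]
Step 3: x=[2.4551 7.3291 9.2842 13.1338] v=[1.3828 4.8789 -2.8321 1.8477]
Step 4: x=[3.1032 8.1840 8.6946 13.4895] v=[2.5923 3.4195 -2.3585 1.4229]
Step 5: x=[3.9985 8.4676 8.3728 13.6209] v=[3.5811 1.1344 -1.2874 0.5255]
Step 6: x=[4.9526 8.1807 8.3849 13.4713] v=[3.8164 -1.1476 0.0483 -0.5986]
Max displacement = 2.4676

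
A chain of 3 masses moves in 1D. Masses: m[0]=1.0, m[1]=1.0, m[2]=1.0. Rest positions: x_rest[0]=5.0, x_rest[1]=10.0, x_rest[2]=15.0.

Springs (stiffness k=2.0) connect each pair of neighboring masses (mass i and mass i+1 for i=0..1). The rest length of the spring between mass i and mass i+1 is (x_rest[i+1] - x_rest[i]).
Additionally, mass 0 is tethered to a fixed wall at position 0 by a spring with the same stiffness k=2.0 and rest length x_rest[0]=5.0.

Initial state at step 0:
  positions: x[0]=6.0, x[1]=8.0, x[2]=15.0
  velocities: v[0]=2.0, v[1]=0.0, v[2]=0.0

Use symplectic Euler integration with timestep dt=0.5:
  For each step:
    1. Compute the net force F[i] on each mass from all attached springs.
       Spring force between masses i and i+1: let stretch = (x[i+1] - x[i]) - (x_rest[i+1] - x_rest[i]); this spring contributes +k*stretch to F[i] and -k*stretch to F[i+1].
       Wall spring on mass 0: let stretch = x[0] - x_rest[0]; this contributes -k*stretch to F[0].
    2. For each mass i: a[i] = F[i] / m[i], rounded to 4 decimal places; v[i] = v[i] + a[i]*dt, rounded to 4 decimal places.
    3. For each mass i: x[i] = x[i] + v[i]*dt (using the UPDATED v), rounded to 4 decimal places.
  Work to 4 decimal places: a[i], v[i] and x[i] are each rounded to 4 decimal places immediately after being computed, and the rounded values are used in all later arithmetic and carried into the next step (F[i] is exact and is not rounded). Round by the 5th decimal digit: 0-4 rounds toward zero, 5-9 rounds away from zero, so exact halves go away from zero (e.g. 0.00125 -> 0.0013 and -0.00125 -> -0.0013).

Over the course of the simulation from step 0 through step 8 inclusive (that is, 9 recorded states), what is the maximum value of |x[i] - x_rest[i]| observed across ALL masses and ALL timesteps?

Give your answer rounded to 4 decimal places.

Step 0: x=[6.0000 8.0000 15.0000] v=[2.0000 0.0000 0.0000]
Step 1: x=[5.0000 10.5000 14.0000] v=[-2.0000 5.0000 -2.0000]
Step 2: x=[4.2500 12.0000 13.7500] v=[-1.5000 3.0000 -0.5000]
Step 3: x=[5.2500 10.5000 15.1250] v=[2.0000 -3.0000 2.7500]
Step 4: x=[6.2500 8.6875 16.6875] v=[2.0000 -3.6250 3.1250]
Step 5: x=[5.3438 9.6563 16.7500] v=[-1.8125 1.9375 0.1250]
Step 6: x=[3.9219 12.0157 15.7657] v=[-2.8438 4.7187 -1.9687]
Step 7: x=[4.5860 12.2032 15.4064] v=[1.3281 0.3749 -0.7187]
Step 8: x=[6.7657 10.1837 15.9455] v=[4.3593 -4.0391 1.0781]
Max displacement = 2.2032

Answer: 2.2032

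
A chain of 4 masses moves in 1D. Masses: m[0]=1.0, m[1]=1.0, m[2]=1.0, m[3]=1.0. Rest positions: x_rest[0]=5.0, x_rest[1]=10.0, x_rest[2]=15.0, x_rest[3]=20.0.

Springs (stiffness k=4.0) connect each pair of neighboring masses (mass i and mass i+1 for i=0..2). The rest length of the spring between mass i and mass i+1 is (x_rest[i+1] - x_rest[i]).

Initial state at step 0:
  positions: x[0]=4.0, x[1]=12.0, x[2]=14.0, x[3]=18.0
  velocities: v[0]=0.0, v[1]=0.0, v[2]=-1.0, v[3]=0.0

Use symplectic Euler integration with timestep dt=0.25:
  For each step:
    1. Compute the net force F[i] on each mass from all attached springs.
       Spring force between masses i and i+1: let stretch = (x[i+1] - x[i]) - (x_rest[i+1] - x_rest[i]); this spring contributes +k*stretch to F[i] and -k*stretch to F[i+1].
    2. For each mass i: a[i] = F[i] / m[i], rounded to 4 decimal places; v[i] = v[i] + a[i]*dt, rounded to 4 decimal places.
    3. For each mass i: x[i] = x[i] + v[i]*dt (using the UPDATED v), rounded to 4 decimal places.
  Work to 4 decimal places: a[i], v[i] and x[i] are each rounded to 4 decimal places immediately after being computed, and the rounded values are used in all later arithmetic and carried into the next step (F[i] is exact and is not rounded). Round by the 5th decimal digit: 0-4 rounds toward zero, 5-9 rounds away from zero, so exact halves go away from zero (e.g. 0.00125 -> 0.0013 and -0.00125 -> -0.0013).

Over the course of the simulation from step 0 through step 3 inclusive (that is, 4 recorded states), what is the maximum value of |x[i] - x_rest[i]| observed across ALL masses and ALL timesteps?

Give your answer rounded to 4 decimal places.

Step 0: x=[4.0000 12.0000 14.0000 18.0000] v=[0.0000 0.0000 -1.0000 0.0000]
Step 1: x=[4.7500 10.5000 14.2500 18.2500] v=[3.0000 -6.0000 1.0000 1.0000]
Step 2: x=[5.6875 8.5000 14.5625 18.7500] v=[3.7500 -8.0000 1.2500 2.0000]
Step 3: x=[6.0781 7.3125 14.4063 19.4531] v=[1.5625 -4.7500 -0.6250 2.8125]
Max displacement = 2.6875

Answer: 2.6875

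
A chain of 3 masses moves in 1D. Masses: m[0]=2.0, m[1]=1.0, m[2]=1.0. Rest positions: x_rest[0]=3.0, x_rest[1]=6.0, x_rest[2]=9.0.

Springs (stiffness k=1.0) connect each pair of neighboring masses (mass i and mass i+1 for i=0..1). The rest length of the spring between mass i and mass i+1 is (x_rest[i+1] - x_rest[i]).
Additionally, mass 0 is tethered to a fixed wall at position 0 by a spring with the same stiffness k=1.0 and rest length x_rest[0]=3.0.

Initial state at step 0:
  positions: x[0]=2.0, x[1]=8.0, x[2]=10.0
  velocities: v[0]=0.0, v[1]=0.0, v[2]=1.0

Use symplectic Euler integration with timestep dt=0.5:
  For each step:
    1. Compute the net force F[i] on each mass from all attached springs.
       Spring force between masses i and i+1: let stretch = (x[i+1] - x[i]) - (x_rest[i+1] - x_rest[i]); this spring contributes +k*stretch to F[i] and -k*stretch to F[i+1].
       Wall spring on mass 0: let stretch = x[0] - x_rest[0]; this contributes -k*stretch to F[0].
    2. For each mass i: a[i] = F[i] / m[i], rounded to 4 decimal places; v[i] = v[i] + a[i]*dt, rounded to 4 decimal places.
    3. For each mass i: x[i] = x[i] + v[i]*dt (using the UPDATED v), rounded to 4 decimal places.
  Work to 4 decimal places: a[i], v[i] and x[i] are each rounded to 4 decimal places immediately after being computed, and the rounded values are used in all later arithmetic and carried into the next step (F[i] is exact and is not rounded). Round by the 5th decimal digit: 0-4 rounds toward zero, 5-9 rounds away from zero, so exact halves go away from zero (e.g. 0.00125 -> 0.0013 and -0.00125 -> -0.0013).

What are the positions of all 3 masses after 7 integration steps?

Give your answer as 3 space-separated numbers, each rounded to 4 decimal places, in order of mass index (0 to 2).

Step 0: x=[2.0000 8.0000 10.0000] v=[0.0000 0.0000 1.0000]
Step 1: x=[2.5000 7.0000 10.7500] v=[1.0000 -2.0000 1.5000]
Step 2: x=[3.2500 5.8125 11.3125] v=[1.5000 -2.3750 1.1250]
Step 3: x=[3.9141 5.3594 11.2500] v=[1.3281 -0.9063 -0.1250]
Step 4: x=[4.2696 6.0176 10.4649] v=[0.7109 1.3164 -1.5703]
Step 5: x=[4.3099 7.3507 9.3179] v=[0.0805 2.6661 -2.2940]
Step 6: x=[4.1915 8.4154 8.4291] v=[-0.2368 2.1293 -1.7776]
Step 7: x=[4.0772 8.4275 8.2869] v=[-0.2287 0.0242 -0.2845]

Answer: 4.0772 8.4275 8.2869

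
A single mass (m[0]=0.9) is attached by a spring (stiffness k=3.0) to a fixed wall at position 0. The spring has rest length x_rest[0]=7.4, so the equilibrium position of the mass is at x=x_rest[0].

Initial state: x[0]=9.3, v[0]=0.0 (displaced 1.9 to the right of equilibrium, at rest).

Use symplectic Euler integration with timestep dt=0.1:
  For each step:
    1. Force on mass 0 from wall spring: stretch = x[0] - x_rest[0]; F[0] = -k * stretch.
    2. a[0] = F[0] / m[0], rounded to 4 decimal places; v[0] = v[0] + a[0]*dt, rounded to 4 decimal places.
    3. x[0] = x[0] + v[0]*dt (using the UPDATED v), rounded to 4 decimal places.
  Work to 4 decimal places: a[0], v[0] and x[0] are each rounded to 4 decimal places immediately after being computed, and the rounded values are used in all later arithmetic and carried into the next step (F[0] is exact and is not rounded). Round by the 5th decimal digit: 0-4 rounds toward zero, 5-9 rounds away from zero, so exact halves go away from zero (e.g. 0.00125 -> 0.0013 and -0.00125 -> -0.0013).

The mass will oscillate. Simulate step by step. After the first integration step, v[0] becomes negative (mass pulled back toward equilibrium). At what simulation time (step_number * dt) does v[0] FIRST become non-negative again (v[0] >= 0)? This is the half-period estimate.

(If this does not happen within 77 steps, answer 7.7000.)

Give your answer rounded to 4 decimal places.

Step 0: x=[9.3000] v=[0.0000]
Step 1: x=[9.2367] v=[-0.6333]
Step 2: x=[9.1122] v=[-1.2455]
Step 3: x=[8.9306] v=[-1.8162]
Step 4: x=[8.6980] v=[-2.3264]
Step 5: x=[8.4221] v=[-2.7591]
Step 6: x=[8.1121] v=[-3.0998]
Step 7: x=[7.7784] v=[-3.3372]
Step 8: x=[7.4321] v=[-3.4633]
Step 9: x=[7.0847] v=[-3.4740]
Step 10: x=[6.7478] v=[-3.3689]
Step 11: x=[6.4327] v=[-3.1515]
Step 12: x=[6.1498] v=[-2.8291]
Step 13: x=[5.9086] v=[-2.4124]
Step 14: x=[5.7171] v=[-1.9153]
Step 15: x=[5.5817] v=[-1.3543]
Step 16: x=[5.5069] v=[-0.7482]
Step 17: x=[5.4952] v=[-0.1172]
Step 18: x=[5.5470] v=[0.5177]
First v>=0 after going negative at step 18, time=1.8000

Answer: 1.8000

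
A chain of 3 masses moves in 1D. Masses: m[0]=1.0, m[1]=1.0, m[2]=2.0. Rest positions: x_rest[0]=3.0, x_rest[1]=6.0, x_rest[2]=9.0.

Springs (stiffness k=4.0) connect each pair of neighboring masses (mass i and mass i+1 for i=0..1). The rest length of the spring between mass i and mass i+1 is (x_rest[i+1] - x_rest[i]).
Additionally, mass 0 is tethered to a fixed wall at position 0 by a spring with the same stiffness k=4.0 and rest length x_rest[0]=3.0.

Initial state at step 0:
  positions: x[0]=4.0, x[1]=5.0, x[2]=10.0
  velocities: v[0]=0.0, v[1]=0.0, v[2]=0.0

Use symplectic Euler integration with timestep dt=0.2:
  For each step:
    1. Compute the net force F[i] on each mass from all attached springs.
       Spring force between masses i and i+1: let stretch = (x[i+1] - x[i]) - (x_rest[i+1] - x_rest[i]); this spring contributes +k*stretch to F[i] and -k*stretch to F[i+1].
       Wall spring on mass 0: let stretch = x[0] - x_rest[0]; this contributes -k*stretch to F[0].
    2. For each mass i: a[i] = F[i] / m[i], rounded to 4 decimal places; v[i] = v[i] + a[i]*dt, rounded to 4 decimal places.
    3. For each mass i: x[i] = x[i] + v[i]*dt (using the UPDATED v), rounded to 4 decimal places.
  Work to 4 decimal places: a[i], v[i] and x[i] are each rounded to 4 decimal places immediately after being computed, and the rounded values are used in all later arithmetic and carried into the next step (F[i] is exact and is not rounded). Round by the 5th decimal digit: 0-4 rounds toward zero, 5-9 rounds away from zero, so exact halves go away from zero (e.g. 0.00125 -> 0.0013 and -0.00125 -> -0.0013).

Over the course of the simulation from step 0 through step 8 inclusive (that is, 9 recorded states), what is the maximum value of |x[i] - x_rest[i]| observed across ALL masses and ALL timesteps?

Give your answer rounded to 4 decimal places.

Step 0: x=[4.0000 5.0000 10.0000] v=[0.0000 0.0000 0.0000]
Step 1: x=[3.5200 5.6400 9.8400] v=[-2.4000 3.2000 -0.8000]
Step 2: x=[2.8160 6.6128 9.5840] v=[-3.5200 4.8640 -1.2800]
Step 3: x=[2.2689 7.4535 9.3303] v=[-2.7354 4.2035 -1.2685]
Step 4: x=[2.1883 7.7650 9.1665] v=[-0.4028 1.5573 -0.8192]
Step 5: x=[2.6499 7.4084 9.1305] v=[2.3079 -1.7829 -0.1798]
Step 6: x=[3.4489 6.5660 9.1968] v=[3.9948 -4.2120 0.3314]
Step 7: x=[4.1948 5.6458 9.2926] v=[3.7294 -4.6010 0.4791]
Step 8: x=[4.5017 5.0769 9.3367] v=[1.5344 -2.8444 0.2204]
Max displacement = 1.7650

Answer: 1.7650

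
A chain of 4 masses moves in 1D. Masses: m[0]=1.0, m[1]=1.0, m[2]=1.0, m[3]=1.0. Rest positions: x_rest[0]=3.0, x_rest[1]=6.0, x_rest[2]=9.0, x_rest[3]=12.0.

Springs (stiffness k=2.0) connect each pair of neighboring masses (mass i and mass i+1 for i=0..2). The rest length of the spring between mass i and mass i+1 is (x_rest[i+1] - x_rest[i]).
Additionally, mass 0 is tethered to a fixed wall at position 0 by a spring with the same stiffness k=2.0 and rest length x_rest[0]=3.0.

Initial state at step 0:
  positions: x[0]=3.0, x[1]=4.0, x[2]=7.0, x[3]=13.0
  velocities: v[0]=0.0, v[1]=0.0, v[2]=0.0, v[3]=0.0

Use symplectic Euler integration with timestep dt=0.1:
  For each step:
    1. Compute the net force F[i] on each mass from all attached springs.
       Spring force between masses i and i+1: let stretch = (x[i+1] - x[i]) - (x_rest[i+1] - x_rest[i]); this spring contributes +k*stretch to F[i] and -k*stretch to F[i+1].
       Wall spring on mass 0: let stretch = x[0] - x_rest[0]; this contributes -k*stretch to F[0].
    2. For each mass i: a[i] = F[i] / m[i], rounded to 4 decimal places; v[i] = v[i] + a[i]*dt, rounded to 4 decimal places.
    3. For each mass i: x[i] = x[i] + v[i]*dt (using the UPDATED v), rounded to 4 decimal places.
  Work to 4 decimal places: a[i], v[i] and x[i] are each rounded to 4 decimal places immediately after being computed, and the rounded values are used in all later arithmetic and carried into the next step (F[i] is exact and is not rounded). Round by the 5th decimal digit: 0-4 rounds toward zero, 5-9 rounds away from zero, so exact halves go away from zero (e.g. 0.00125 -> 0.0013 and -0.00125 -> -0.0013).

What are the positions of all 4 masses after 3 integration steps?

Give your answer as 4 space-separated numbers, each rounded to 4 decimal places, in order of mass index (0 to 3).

Step 0: x=[3.0000 4.0000 7.0000 13.0000] v=[0.0000 0.0000 0.0000 0.0000]
Step 1: x=[2.9600 4.0400 7.0600 12.9400] v=[-0.4000 0.4000 0.6000 -0.6000]
Step 2: x=[2.8824 4.1188 7.1772 12.8224] v=[-0.7760 0.7880 1.1720 -1.1760]
Step 3: x=[2.7719 4.2340 7.3461 12.6519] v=[-1.1052 1.1524 1.6894 -1.7050]

Answer: 2.7719 4.2340 7.3461 12.6519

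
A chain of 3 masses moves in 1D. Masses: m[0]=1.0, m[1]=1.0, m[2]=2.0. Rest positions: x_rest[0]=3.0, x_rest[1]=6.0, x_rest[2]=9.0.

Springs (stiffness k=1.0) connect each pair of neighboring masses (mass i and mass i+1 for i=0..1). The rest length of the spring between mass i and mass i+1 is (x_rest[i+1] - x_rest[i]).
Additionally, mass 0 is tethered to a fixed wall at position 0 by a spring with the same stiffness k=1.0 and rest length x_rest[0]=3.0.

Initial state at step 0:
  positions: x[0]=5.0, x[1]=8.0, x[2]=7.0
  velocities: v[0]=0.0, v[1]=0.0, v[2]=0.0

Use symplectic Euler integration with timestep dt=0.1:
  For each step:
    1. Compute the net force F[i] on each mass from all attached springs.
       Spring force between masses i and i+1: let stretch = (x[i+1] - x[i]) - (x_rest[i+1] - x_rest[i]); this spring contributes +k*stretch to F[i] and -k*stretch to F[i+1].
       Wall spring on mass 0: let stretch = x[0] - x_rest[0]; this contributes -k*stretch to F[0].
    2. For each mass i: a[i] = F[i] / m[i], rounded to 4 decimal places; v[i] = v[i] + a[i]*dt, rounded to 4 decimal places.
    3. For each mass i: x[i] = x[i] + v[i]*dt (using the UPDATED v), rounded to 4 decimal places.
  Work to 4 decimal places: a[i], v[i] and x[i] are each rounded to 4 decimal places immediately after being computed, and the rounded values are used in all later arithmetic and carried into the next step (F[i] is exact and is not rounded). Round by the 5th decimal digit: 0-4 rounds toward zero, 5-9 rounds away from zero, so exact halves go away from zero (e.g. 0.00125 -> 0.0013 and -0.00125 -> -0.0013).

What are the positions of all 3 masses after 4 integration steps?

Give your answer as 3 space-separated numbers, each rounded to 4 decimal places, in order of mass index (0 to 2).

Step 0: x=[5.0000 8.0000 7.0000] v=[0.0000 0.0000 0.0000]
Step 1: x=[4.9800 7.9600 7.0200] v=[-0.2000 -0.4000 0.2000]
Step 2: x=[4.9400 7.8808 7.0597] v=[-0.4000 -0.7920 0.3970]
Step 3: x=[4.8800 7.7640 7.1185] v=[-0.5999 -1.1682 0.5881]
Step 4: x=[4.8001 7.6119 7.1955] v=[-0.7995 -1.5212 0.7704]

Answer: 4.8001 7.6119 7.1955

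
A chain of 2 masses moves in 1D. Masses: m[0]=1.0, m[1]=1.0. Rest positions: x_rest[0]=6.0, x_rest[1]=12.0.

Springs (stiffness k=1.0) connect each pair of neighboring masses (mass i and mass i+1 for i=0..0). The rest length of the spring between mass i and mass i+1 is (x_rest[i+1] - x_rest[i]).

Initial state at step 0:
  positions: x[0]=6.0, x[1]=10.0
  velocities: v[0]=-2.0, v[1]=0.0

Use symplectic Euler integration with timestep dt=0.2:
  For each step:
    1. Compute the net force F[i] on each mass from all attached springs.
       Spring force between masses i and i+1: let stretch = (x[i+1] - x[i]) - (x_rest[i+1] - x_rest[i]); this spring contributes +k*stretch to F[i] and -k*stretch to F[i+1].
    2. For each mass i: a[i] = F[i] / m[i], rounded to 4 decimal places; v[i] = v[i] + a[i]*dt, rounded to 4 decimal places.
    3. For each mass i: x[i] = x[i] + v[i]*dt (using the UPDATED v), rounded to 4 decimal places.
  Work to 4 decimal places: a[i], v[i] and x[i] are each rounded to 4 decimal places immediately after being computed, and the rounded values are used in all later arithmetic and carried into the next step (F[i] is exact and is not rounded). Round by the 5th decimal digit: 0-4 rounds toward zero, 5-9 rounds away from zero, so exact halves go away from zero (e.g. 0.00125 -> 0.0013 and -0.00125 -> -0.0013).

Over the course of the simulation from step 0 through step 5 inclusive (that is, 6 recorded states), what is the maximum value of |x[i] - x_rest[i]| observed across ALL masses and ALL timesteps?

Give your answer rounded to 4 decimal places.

Answer: 2.6960

Derivation:
Step 0: x=[6.0000 10.0000] v=[-2.0000 0.0000]
Step 1: x=[5.5200 10.0800] v=[-2.4000 0.4000]
Step 2: x=[4.9824 10.2176] v=[-2.6880 0.6880]
Step 3: x=[4.4142 10.3858] v=[-2.8410 0.8410]
Step 4: x=[3.8449 10.5551] v=[-2.8467 0.8467]
Step 5: x=[3.3040 10.6960] v=[-2.7047 0.7047]
Max displacement = 2.6960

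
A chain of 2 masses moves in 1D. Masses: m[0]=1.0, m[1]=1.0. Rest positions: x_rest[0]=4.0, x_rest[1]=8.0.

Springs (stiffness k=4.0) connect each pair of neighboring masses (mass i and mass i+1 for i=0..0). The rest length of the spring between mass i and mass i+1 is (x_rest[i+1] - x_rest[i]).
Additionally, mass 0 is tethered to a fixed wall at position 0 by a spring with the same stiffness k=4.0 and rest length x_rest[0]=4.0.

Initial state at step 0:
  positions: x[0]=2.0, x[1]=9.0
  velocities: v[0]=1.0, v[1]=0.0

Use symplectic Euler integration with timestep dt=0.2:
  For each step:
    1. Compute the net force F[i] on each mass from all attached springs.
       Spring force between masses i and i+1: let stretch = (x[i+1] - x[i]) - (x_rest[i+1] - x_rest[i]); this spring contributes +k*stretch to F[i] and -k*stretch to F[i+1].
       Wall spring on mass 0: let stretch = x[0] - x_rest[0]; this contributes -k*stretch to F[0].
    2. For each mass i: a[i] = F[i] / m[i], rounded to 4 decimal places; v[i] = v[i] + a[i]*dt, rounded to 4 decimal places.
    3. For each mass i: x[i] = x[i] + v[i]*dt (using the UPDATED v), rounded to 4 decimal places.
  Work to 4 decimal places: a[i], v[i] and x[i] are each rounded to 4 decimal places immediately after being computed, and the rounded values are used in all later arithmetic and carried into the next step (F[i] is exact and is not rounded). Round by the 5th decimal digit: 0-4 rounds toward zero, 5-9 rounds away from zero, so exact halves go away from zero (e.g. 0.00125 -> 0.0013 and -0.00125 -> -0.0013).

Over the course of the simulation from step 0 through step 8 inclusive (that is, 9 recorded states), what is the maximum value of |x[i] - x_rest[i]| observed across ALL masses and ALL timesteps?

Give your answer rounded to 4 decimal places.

Answer: 2.2275

Derivation:
Step 0: x=[2.0000 9.0000] v=[1.0000 0.0000]
Step 1: x=[3.0000 8.5200] v=[5.0000 -2.4000]
Step 2: x=[4.4032 7.7968] v=[7.0160 -3.6160]
Step 3: x=[5.6449 7.1706] v=[6.2083 -3.1309]
Step 4: x=[6.2275 6.9403] v=[2.9129 -1.1515]
Step 5: x=[5.9277 7.2360] v=[-1.4989 1.4783]
Step 6: x=[4.8888 7.9623] v=[-5.1944 3.6317]
Step 7: x=[3.5595 8.8369] v=[-6.6466 4.3729]
Step 8: x=[2.5050 9.5071] v=[-5.2723 3.3510]
Max displacement = 2.2275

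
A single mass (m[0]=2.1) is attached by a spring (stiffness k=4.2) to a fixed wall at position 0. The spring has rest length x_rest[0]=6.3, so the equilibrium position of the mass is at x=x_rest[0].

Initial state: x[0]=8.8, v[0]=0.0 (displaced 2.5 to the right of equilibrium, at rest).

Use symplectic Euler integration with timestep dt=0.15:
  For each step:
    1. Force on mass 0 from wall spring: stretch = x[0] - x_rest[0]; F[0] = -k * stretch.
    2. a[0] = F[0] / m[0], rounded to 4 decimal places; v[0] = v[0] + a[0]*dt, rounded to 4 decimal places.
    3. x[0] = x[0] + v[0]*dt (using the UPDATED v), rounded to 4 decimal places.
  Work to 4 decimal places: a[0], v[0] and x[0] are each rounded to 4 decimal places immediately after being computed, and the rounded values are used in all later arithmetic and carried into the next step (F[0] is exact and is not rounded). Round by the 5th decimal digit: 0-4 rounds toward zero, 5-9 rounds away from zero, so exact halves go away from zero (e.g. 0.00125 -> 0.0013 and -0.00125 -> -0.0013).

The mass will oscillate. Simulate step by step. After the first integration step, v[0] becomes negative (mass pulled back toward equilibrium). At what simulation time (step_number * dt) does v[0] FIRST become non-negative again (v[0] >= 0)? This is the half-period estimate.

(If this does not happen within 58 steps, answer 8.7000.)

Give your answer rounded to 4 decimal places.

Step 0: x=[8.8000] v=[0.0000]
Step 1: x=[8.6875] v=[-0.7500]
Step 2: x=[8.4676] v=[-1.4663]
Step 3: x=[8.1501] v=[-2.1166]
Step 4: x=[7.7494] v=[-2.6716]
Step 5: x=[7.2834] v=[-3.1064]
Step 6: x=[6.7732] v=[-3.4014]
Step 7: x=[6.2417] v=[-3.5434]
Step 8: x=[5.7128] v=[-3.5259]
Step 9: x=[5.2103] v=[-3.3497]
Step 10: x=[4.7569] v=[-3.0228]
Step 11: x=[4.3729] v=[-2.5599]
Step 12: x=[4.0756] v=[-1.9818]
Step 13: x=[3.8784] v=[-1.3145]
Step 14: x=[3.7902] v=[-0.5880]
Step 15: x=[3.8149] v=[0.1649]
First v>=0 after going negative at step 15, time=2.2500

Answer: 2.2500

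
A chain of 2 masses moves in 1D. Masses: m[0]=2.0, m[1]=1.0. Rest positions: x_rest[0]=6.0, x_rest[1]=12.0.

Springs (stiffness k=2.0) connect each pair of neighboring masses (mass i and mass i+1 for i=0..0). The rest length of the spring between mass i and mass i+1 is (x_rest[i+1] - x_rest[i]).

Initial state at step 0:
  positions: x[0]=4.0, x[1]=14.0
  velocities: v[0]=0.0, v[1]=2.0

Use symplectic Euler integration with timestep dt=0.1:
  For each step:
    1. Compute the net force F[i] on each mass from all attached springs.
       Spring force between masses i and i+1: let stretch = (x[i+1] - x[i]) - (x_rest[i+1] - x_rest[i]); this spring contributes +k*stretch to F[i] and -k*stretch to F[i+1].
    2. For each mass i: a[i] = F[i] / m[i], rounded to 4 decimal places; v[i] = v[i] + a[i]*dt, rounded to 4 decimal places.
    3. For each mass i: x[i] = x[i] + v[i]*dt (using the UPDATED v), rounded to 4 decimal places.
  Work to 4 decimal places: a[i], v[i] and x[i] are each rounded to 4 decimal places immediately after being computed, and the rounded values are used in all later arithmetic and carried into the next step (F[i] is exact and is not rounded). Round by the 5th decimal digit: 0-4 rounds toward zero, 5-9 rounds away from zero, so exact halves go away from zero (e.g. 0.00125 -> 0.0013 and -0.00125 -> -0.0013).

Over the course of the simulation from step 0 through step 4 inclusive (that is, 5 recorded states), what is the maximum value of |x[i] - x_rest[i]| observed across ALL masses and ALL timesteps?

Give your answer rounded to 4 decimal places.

Answer: 2.1584

Derivation:
Step 0: x=[4.0000 14.0000] v=[0.0000 2.0000]
Step 1: x=[4.0400 14.1200] v=[0.4000 1.2000]
Step 2: x=[4.1208 14.1584] v=[0.8080 0.3840]
Step 3: x=[4.2420 14.1161] v=[1.2118 -0.4235]
Step 4: x=[4.4019 13.9963] v=[1.5992 -1.1983]
Max displacement = 2.1584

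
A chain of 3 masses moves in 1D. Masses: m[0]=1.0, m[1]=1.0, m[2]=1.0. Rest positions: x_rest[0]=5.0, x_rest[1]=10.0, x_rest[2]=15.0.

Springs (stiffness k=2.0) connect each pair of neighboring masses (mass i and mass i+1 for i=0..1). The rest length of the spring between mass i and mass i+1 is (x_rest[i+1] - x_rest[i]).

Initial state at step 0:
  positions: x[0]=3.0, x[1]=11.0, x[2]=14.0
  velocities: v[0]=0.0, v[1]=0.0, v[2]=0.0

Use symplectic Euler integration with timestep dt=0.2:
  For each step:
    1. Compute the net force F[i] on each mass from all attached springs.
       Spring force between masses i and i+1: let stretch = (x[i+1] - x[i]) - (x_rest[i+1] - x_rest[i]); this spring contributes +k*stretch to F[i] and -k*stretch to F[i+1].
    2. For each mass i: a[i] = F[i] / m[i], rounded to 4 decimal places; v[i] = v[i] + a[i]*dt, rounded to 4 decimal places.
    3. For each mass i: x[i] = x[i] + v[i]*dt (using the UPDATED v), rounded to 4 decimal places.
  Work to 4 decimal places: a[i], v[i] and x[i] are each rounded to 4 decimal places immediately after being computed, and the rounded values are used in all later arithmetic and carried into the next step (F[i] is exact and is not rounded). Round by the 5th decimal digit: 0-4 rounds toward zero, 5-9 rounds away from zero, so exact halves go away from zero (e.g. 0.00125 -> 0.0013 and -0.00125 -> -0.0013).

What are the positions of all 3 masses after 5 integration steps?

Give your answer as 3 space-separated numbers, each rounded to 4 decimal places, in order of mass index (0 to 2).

Step 0: x=[3.0000 11.0000 14.0000] v=[0.0000 0.0000 0.0000]
Step 1: x=[3.2400 10.6000 14.1600] v=[1.2000 -2.0000 0.8000]
Step 2: x=[3.6688 9.8960 14.4352] v=[2.1440 -3.5200 1.3760]
Step 3: x=[4.1958 9.0570 14.7473] v=[2.6349 -4.1952 1.5603]
Step 4: x=[4.7117 8.2843 15.0041] v=[2.5794 -3.8636 1.2842]
Step 5: x=[5.1134 7.7634 15.1234] v=[2.0084 -2.6047 0.5963]

Answer: 5.1134 7.7634 15.1234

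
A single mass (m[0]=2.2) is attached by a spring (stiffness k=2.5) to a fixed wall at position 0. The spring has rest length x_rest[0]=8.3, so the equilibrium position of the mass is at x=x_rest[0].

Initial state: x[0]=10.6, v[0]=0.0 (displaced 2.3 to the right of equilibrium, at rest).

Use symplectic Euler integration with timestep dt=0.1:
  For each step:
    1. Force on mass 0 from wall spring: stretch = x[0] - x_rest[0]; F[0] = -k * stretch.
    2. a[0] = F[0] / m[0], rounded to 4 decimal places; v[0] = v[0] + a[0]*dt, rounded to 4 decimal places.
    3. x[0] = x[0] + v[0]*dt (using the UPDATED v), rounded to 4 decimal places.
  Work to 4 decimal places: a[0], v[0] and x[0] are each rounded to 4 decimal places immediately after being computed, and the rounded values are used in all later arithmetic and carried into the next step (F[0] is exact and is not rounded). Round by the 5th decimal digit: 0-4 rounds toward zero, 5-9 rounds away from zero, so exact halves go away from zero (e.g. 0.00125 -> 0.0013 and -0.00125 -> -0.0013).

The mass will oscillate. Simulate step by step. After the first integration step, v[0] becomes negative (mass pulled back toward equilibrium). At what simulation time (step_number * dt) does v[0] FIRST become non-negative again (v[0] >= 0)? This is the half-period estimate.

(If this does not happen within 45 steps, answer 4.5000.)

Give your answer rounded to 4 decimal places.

Answer: 3.0000

Derivation:
Step 0: x=[10.6000] v=[0.0000]
Step 1: x=[10.5739] v=[-0.2614]
Step 2: x=[10.5219] v=[-0.5198]
Step 3: x=[10.4447] v=[-0.7723]
Step 4: x=[10.3431] v=[-1.0160]
Step 5: x=[10.2183] v=[-1.2482]
Step 6: x=[10.0717] v=[-1.4662]
Step 7: x=[9.9050] v=[-1.6675]
Step 8: x=[9.7200] v=[-1.8499]
Step 9: x=[9.5189] v=[-2.0113]
Step 10: x=[9.3039] v=[-2.1498]
Step 11: x=[9.0775] v=[-2.2639]
Step 12: x=[8.8423] v=[-2.3523]
Step 13: x=[8.6009] v=[-2.4139]
Step 14: x=[8.3561] v=[-2.4481]
Step 15: x=[8.1107] v=[-2.4545]
Step 16: x=[7.8674] v=[-2.4330]
Step 17: x=[7.6290] v=[-2.3838]
Step 18: x=[7.3982] v=[-2.3076]
Step 19: x=[7.1777] v=[-2.2051]
Step 20: x=[6.9699] v=[-2.0776]
Step 21: x=[6.7773] v=[-1.9265]
Step 22: x=[6.6020] v=[-1.7535]
Step 23: x=[6.4459] v=[-1.5606]
Step 24: x=[6.3109] v=[-1.3499]
Step 25: x=[6.1985] v=[-1.1239]
Step 26: x=[6.1100] v=[-0.8851]
Step 27: x=[6.0464] v=[-0.6362]
Step 28: x=[6.0084] v=[-0.3801]
Step 29: x=[5.9964] v=[-0.1197]
Step 30: x=[6.0106] v=[0.1421]
First v>=0 after going negative at step 30, time=3.0000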